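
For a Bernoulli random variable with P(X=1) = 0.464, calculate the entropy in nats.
0.6906 nats

The binary entropy function is:
H(p) = -p log(p) - (1-p) log(1-p)

H(0.464) = -0.464 × log_e(0.464) - 0.536 × log_e(0.536)
H(0.464) = 0.6906 nats

Note: Binary entropy is maximized at p=0.5 (H=1 bit) and minimized at p=0 or p=1 (H=0).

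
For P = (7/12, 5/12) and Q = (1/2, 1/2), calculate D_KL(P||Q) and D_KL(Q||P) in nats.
D_KL(P||Q) = 0.0140, D_KL(Q||P) = 0.0141

KL divergence is not symmetric: D_KL(P||Q) ≠ D_KL(Q||P) in general.

D_KL(P||Q) = 0.0140 nats
D_KL(Q||P) = 0.0141 nats

No, they are not equal!

This asymmetry is why KL divergence is not a true distance metric.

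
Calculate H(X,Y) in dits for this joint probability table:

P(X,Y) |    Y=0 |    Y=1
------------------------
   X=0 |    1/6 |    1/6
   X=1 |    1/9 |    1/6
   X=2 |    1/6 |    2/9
0.7700 dits

Joint entropy is H(X,Y) = -Σ_{x,y} p(x,y) log p(x,y).

Summing over all non-zero entries:
H(X,Y) = -[1/6·log_10(1/6) + 1/6·log_10(1/6) + 1/9·log_10(1/9) + 1/6·log_10(1/6) + 1/6·log_10(1/6) + 2/9·log_10(2/9)]
H(X,Y) = 0.7700 dits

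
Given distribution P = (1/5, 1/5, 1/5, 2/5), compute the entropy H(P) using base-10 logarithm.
0.5786 dits

Shannon entropy is H(X) = -Σ p(x) log p(x).

For P = (1/5, 1/5, 1/5, 2/5):
H = -1/5 × log_10(1/5) -1/5 × log_10(1/5) -1/5 × log_10(1/5) -2/5 × log_10(2/5)
H = 0.5786 dits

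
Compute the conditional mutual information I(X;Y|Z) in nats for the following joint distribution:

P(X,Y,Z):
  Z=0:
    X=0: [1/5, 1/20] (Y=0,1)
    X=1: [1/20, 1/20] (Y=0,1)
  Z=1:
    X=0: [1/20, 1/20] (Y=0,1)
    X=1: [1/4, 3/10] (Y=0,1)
0.0153 nats

Conditional mutual information: I(X;Y|Z) = H(X|Z) + H(Y|Z) - H(X,Y|Z)

H(Z) = 0.6474
H(X,Z) = 1.1359 → H(X|Z) = 0.4885
H(Y,Z) = 1.3055 → H(Y|Z) = 0.6580
H(X,Y,Z) = 1.7786 → H(X,Y|Z) = 1.1311

I(X;Y|Z) = 0.4885 + 0.6580 - 1.1311 = 0.0153 nats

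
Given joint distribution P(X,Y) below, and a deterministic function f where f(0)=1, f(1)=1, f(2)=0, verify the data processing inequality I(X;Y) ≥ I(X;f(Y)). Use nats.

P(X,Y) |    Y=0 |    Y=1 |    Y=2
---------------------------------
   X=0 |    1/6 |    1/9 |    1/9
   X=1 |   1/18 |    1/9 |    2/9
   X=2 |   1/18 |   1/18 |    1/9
I(X;Y) = 0.0497, I(X;f(Y)) = 0.0347, inequality holds: 0.0497 ≥ 0.0347

Data Processing Inequality: For any Markov chain X → Y → Z, we have I(X;Y) ≥ I(X;Z).

Here Z = f(Y) is a deterministic function of Y, forming X → Y → Z.

Original I(X;Y) = 0.0497 nats

After applying f:
P(X,Z) where Z=f(Y):
- P(X,Z=0) = P(X,Y=2)
- P(X,Z=1) = P(X,Y=0) + P(X,Y=1)

I(X;Z) = I(X;f(Y)) = 0.0347 nats

Verification: 0.0497 ≥ 0.0347 ✓

Information cannot be created by processing; the function f can only lose information about X.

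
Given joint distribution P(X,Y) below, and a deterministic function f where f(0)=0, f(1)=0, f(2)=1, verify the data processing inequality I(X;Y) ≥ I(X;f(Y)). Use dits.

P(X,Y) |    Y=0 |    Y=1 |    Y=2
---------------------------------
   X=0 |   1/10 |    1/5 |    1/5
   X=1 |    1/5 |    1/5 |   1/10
I(X;Y) = 0.0148, I(X;f(Y)) = 0.0105, inequality holds: 0.0148 ≥ 0.0105

Data Processing Inequality: For any Markov chain X → Y → Z, we have I(X;Y) ≥ I(X;Z).

Here Z = f(Y) is a deterministic function of Y, forming X → Y → Z.

Original I(X;Y) = 0.0148 dits

After applying f:
P(X,Z) where Z=f(Y):
- P(X,Z=0) = P(X,Y=0) + P(X,Y=1)
- P(X,Z=1) = P(X,Y=2)

I(X;Z) = I(X;f(Y)) = 0.0105 dits

Verification: 0.0148 ≥ 0.0105 ✓

Information cannot be created by processing; the function f can only lose information about X.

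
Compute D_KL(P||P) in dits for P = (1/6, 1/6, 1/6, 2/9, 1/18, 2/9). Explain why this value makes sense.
0.0000 dits

KL divergence satisfies the Gibbs inequality: D_KL(P||Q) ≥ 0 for all distributions P, Q.

D_KL(P||Q) = Σ p(x) log(p(x)/q(x))
Each term is p(x) × log_10(p(x)/p(x)) = p(x) × log_10(1) = 0, so the sum is 0.
D_KL(P||Q) = 0.0000 dits

When P = Q, the KL divergence is exactly 0, as there is no 'divergence' between identical distributions.

This non-negativity is a fundamental property: relative entropy cannot be negative because it measures how different Q is from P.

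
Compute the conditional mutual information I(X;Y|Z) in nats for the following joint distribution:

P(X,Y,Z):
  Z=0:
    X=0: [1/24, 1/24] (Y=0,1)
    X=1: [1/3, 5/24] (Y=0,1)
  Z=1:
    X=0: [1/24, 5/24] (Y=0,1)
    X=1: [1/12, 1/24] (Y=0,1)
0.0485 nats

Conditional mutual information: I(X;Y|Z) = H(X|Z) + H(Y|Z) - H(X,Y|Z)

H(Z) = 0.6616
H(X,Z) = 1.1457 → H(X|Z) = 0.4841
H(Y,Z) = 1.3209 → H(Y|Z) = 0.6593
H(X,Y,Z) = 1.7565 → H(X,Y|Z) = 1.0950

I(X;Y|Z) = 0.4841 + 0.6593 - 1.0950 = 0.0485 nats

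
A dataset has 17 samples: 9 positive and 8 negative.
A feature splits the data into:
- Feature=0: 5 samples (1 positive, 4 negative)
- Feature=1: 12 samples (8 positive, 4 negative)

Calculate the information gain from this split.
0.1370 bits

Information Gain = H(Y) - H(Y|Feature)

Before split:
P(positive) = 9/17 = 0.5294
H(Y) = 0.9975 bits

After split:
Feature=0: H = 0.7219 bits (weight = 5/17)
Feature=1: H = 0.9183 bits (weight = 12/17)
H(Y|Feature) = (5/17)×0.7219 + (12/17)×0.9183 = 0.8605 bits

Information Gain = 0.9975 - 0.8605 = 0.1370 bits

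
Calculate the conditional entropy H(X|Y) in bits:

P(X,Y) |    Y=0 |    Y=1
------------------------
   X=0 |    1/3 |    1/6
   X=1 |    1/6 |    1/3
0.9183 bits

Using the chain rule: H(X|Y) = H(X,Y) - H(Y)

First, compute H(X,Y) = 1.9183 bits

Marginal P(Y) = (1/2, 1/2)
H(Y) = 1.0000 bits

H(X|Y) = H(X,Y) - H(Y) = 1.9183 - 1.0000 = 0.9183 bits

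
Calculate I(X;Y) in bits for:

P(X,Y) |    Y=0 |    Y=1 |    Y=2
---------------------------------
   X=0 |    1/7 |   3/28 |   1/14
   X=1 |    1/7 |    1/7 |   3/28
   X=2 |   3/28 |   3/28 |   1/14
0.0042 bits

Mutual information: I(X;Y) = H(X) + H(Y) - H(X,Y)

Marginals:
P(X) = (9/28, 11/28, 2/7), H(X) = 1.5722 bits
P(Y) = (11/28, 5/14, 1/4), H(Y) = 1.5601 bits

Joint entropy: H(X,Y) = 3.1281 bits

I(X;Y) = 1.5722 + 1.5601 - 3.1281 = 0.0042 bits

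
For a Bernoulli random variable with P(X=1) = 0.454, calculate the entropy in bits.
0.9939 bits

The binary entropy function is:
H(p) = -p log(p) - (1-p) log(1-p)

H(0.454) = -0.454 × log_2(0.454) - 0.546 × log_2(0.546)
H(0.454) = 0.9939 bits

Note: Binary entropy is maximized at p=0.5 (H=1 bit) and minimized at p=0 or p=1 (H=0).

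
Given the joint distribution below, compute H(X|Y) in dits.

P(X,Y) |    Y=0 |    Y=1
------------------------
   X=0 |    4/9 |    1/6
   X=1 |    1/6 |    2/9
0.2709 dits

Using the chain rule: H(X|Y) = H(X,Y) - H(Y)

First, compute H(X,Y) = 0.5611 dits

Marginal P(Y) = (11/18, 7/18)
H(Y) = 0.2902 dits

H(X|Y) = H(X,Y) - H(Y) = 0.5611 - 0.2902 = 0.2709 dits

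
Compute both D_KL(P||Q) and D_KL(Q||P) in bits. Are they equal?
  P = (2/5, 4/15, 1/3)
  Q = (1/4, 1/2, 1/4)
D_KL(P||Q) = 0.1677, D_KL(Q||P) = 0.1802

KL divergence is not symmetric: D_KL(P||Q) ≠ D_KL(Q||P) in general.

D_KL(P||Q) = 0.1677 bits
D_KL(Q||P) = 0.1802 bits

No, they are not equal!

This asymmetry is why KL divergence is not a true distance metric.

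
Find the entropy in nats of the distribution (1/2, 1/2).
0.6931 nats

Shannon entropy is H(X) = -Σ p(x) log p(x).

For P = (1/2, 1/2):
H = -1/2 × log_e(1/2) -1/2 × log_e(1/2)
H = 0.6931 nats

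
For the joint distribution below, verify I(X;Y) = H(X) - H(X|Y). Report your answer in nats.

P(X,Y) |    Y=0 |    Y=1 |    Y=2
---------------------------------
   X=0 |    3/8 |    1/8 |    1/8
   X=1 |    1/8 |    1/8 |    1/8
I(X;Y) = 0.0338 nats

Mutual information has multiple equivalent forms:
- I(X;Y) = H(X) - H(X|Y)
- I(X;Y) = H(Y) - H(Y|X)
- I(X;Y) = H(X) + H(Y) - H(X,Y)

Computing all quantities:
H(X) = 0.6616, H(Y) = 1.0397, H(X,Y) = 1.6675
H(X|Y) = 0.6277, H(Y|X) = 1.0059

Verification:
H(X) - H(X|Y) = 0.6616 - 0.6277 = 0.0338
H(Y) - H(Y|X) = 1.0397 - 1.0059 = 0.0338
H(X) + H(Y) - H(X,Y) = 0.6616 + 1.0397 - 1.6675 = 0.0338

All forms give I(X;Y) = 0.0338 nats. ✓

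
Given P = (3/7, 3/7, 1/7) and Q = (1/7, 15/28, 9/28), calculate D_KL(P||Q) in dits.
0.1126 dits

KL divergence: D_KL(P||Q) = Σ p(x) log(p(x)/q(x))

Computing term by term:
  x=0: 3/7 × log_10[(3/7)/(1/7)] = 3/7 × 0.4771 = 0.2045
  x=1: 3/7 × log_10[(3/7)/(15/28)] = 3/7 × -0.0969 = -0.0415
  x=2: 1/7 × log_10[(1/7)/(9/28)] = 1/7 × -0.3522 = -0.0503

D_KL(P||Q) = 0.1126 dits

Note: KL divergence is always non-negative and equals 0 iff P = Q.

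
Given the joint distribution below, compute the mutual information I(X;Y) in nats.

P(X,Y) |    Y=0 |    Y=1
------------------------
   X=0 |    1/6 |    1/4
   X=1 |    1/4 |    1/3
0.0004 nats

Mutual information: I(X;Y) = H(X) + H(Y) - H(X,Y)

Marginals:
P(X) = (5/12, 7/12), H(X) = 0.6792 nats
P(Y) = (5/12, 7/12), H(Y) = 0.6792 nats

Joint entropy: H(X,Y) = 1.3580 nats

I(X;Y) = 0.6792 + 0.6792 - 1.3580 = 0.0004 nats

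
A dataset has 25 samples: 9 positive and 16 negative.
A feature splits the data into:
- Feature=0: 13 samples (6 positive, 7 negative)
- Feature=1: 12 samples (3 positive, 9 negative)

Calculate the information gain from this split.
0.0355 bits

Information Gain = H(Y) - H(Y|Feature)

Before split:
P(positive) = 9/25 = 0.3600
H(Y) = 0.9427 bits

After split:
Feature=0: H = 0.9957 bits (weight = 13/25)
Feature=1: H = 0.8113 bits (weight = 12/25)
H(Y|Feature) = (13/25)×0.9957 + (12/25)×0.8113 = 0.9072 bits

Information Gain = 0.9427 - 0.9072 = 0.0355 bits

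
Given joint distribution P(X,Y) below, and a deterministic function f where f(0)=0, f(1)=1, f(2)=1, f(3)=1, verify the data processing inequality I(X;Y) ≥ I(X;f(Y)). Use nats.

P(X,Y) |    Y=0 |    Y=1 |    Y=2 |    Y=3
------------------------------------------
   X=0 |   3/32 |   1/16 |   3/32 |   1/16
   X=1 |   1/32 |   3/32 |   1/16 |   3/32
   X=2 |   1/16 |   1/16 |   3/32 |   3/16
I(X;Y) = 0.0480, I(X;f(Y)) = 0.0192, inequality holds: 0.0480 ≥ 0.0192

Data Processing Inequality: For any Markov chain X → Y → Z, we have I(X;Y) ≥ I(X;Z).

Here Z = f(Y) is a deterministic function of Y, forming X → Y → Z.

Original I(X;Y) = 0.0480 nats

After applying f:
P(X,Z) where Z=f(Y):
- P(X,Z=0) = P(X,Y=0)
- P(X,Z=1) = P(X,Y=1) + P(X,Y=2) + P(X,Y=3)

I(X;Z) = I(X;f(Y)) = 0.0192 nats

Verification: 0.0480 ≥ 0.0192 ✓

Information cannot be created by processing; the function f can only lose information about X.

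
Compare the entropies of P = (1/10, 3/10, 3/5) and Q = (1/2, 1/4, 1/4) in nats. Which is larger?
Q

Computing entropies in nats:
H(P) = 0.8979
H(Q) = 1.0397

Distribution Q has higher entropy.

Intuition: The distribution closer to uniform (more spread out) has higher entropy.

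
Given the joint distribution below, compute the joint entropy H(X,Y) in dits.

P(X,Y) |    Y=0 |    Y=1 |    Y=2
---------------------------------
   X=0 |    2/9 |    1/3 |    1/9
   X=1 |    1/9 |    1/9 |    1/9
0.7283 dits

Joint entropy is H(X,Y) = -Σ_{x,y} p(x,y) log p(x,y).

Summing over all non-zero entries:
H(X,Y) = -[2/9·log_10(2/9) + 1/3·log_10(1/3) + 1/9·log_10(1/9) + 1/9·log_10(1/9) + 1/9·log_10(1/9) + 1/9·log_10(1/9)]
H(X,Y) = 0.7283 dits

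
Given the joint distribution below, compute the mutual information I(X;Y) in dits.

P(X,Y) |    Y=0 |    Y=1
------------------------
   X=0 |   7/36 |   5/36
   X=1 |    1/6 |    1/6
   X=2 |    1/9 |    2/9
0.0095 dits

Mutual information: I(X;Y) = H(X) + H(Y) - H(X,Y)

Marginals:
P(X) = (1/3, 1/3, 1/3), H(X) = 0.4771 dits
P(Y) = (17/36, 19/36), H(Y) = 0.3004 dits

Joint entropy: H(X,Y) = 0.7679 dits

I(X;Y) = 0.4771 + 0.3004 - 0.7679 = 0.0095 dits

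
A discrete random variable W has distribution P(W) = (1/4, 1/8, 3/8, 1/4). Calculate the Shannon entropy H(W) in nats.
1.3209 nats

Shannon entropy is H(X) = -Σ p(x) log p(x).

For P = (1/4, 1/8, 3/8, 1/4):
H = -1/4 × log_e(1/4) -1/8 × log_e(1/8) -3/8 × log_e(3/8) -1/4 × log_e(1/4)
H = 1.3209 nats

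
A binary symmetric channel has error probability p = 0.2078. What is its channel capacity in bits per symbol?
0.2627 bits

For a binary symmetric channel (BSC) with error probability p:
Capacity C = 1 - H(p) bits per symbol

where H(p) = -p log₂(p) - (1-p) log₂(1-p) is the binary entropy function.

H(0.2078) = 0.7373 bits
C = 1 - 0.7373 = 0.2627 bits per symbol

This means we can reliably transmit up to 0.2627 bits of information per channel use.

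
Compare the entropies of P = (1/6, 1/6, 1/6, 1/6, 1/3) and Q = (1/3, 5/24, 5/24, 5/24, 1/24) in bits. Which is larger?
P

Computing entropies in bits:
H(P) = 2.2516
H(Q) = 2.1338

Distribution P has higher entropy.

Intuition: The distribution closer to uniform (more spread out) has higher entropy.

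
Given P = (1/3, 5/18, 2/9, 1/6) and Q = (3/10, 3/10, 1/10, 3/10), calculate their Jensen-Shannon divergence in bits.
0.0320 bits

Jensen-Shannon divergence is:
JSD(P||Q) = 0.5 × D_KL(P||M) + 0.5 × D_KL(Q||M)
where M = 0.5 × (P + Q) is the mixture distribution.

M = 0.5 × (1/3, 5/18, 2/9, 1/6) + 0.5 × (3/10, 3/10, 1/10, 3/10) = (0.316667, 0.288889, 0.161111, 7/30)

D_KL(P||M) = 0.0311 bits
D_KL(Q||M) = 0.0329 bits

JSD(P||Q) = 0.5 × 0.0311 + 0.5 × 0.0329 = 0.0320 bits

Unlike KL divergence, JSD is symmetric and bounded: 0 ≤ JSD ≤ log(2).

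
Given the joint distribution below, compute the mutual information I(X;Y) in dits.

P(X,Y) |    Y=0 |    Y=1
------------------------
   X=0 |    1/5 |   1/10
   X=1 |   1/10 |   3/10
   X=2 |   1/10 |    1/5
0.0287 dits

Mutual information: I(X;Y) = H(X) + H(Y) - H(X,Y)

Marginals:
P(X) = (3/10, 2/5, 3/10), H(X) = 0.4729 dits
P(Y) = (2/5, 3/5), H(Y) = 0.2923 dits

Joint entropy: H(X,Y) = 0.7365 dits

I(X;Y) = 0.4729 + 0.2923 - 0.7365 = 0.0287 dits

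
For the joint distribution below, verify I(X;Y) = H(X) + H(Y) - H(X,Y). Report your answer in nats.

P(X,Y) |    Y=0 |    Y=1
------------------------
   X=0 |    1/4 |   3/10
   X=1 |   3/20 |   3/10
I(X;Y) = 0.0076 nats

Mutual information has multiple equivalent forms:
- I(X;Y) = H(X) - H(X|Y)
- I(X;Y) = H(Y) - H(Y|X)
- I(X;Y) = H(X) + H(Y) - H(X,Y)

Computing all quantities:
H(X) = 0.6881, H(Y) = 0.6730, H(X,Y) = 1.3535
H(X|Y) = 0.6805, H(Y|X) = 0.6654

Verification:
H(X) - H(X|Y) = 0.6881 - 0.6805 = 0.0076
H(Y) - H(Y|X) = 0.6730 - 0.6654 = 0.0076
H(X) + H(Y) - H(X,Y) = 0.6881 + 0.6730 - 1.3535 = 0.0076

All forms give I(X;Y) = 0.0076 nats. ✓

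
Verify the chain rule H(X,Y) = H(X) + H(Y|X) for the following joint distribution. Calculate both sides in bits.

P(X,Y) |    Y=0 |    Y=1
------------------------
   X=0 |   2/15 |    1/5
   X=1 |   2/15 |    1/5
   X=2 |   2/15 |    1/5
H(X,Y) = 2.5559, H(X) = 1.5850, H(Y|X) = 0.9710 (all in bits)

Chain rule: H(X,Y) = H(X) + H(Y|X)

Left side — joint entropy directly:
H(X,Y) = -Σ p(x,y) log p(x,y) = 2.5559 bits

Right side — compute H(Y|X) from the conditional distributions:
P(X) = (1/3, 1/3, 1/3), so H(X) = 1.5850 bits
H(Y|X) = Σ_x P(X=x) · H(Y|X=x):
  P(Y|X=0) = (2/5, 3/5), H(Y|X=0) = 0.9710, weight P(X=0) = 1/3
  P(Y|X=1) = (2/5, 3/5), H(Y|X=1) = 0.9710, weight P(X=1) = 1/3
  P(Y|X=2) = (2/5, 3/5), H(Y|X=2) = 0.9710, weight P(X=2) = 1/3
H(Y|X) = 0.9710 bits

H(X) + H(Y|X) = 1.5850 + 0.9710 = 2.5559 bits

Both sides equal 2.5559 bits. ✓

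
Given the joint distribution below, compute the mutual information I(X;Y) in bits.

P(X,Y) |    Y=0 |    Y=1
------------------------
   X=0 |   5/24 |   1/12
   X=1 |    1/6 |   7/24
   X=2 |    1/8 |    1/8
0.0648 bits

Mutual information: I(X;Y) = H(X) + H(Y) - H(X,Y)

Marginals:
P(X) = (7/24, 11/24, 1/4), H(X) = 1.5343 bits
P(Y) = (1/2, 1/2), H(Y) = 1.0000 bits

Joint entropy: H(X,Y) = 2.4695 bits

I(X;Y) = 1.5343 + 1.0000 - 2.4695 = 0.0648 bits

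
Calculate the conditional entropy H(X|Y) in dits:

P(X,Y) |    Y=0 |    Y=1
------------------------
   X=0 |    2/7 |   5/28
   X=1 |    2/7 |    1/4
0.2984 dits

Using the chain rule: H(X|Y) = H(X,Y) - H(Y)

First, compute H(X,Y) = 0.5950 dits

Marginal P(Y) = (4/7, 3/7)
H(Y) = 0.2966 dits

H(X|Y) = H(X,Y) - H(Y) = 0.5950 - 0.2966 = 0.2984 dits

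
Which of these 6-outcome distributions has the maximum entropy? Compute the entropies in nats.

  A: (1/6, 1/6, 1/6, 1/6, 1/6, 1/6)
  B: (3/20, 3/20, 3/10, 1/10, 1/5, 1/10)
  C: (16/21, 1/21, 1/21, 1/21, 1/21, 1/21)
A

For a discrete distribution over n outcomes, entropy is maximized by the uniform distribution.

Computing entropies:
H(A) = 1.7918 nats
H(B) = 1.7127 nats
H(C) = 0.9321 nats

The uniform distribution (where all probabilities equal 1/6) achieves the maximum entropy of log_e(6) = 1.7918 nats.

Distribution A has the highest entropy.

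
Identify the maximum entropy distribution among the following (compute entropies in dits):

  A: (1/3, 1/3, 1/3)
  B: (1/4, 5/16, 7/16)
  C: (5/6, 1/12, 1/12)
A

For a discrete distribution over n outcomes, entropy is maximized by the uniform distribution.

Computing entropies:
H(A) = 0.4771 dits
H(B) = 0.4654 dits
H(C) = 0.2458 dits

The uniform distribution (where all probabilities equal 1/3) achieves the maximum entropy of log_10(3) = 0.4771 dits.

Distribution A has the highest entropy.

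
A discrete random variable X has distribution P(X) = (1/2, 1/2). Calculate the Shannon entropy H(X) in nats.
0.6931 nats

Shannon entropy is H(X) = -Σ p(x) log p(x).

For P = (1/2, 1/2):
H = -1/2 × log_e(1/2) -1/2 × log_e(1/2)
H = 0.6931 nats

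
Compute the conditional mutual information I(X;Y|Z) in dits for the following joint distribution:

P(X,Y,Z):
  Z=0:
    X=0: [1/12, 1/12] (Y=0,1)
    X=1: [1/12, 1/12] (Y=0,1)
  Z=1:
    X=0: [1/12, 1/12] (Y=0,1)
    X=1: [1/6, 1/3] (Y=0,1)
0.0032 dits

Conditional mutual information: I(X;Y|Z) = H(X|Z) + H(Y|Z) - H(X,Y|Z)

H(Z) = 0.2764
H(X,Z) = 0.5396 → H(X|Z) = 0.2632
H(Y,Z) = 0.5683 → H(Y|Z) = 0.2919
H(X,Y,Z) = 0.8283 → H(X,Y|Z) = 0.5519

I(X;Y|Z) = 0.2632 + 0.2919 - 0.5519 = 0.0032 dits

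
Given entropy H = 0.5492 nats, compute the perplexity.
1.7319

Perplexity is e^H (or exp(H) for natural log).

H = 0.5492 nats
Perplexity = e^0.5492 = 1.7319

Interpretation: The model's uncertainty is equivalent to choosing uniformly among 1.7 options.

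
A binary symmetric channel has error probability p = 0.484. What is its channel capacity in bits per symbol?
0.0007 bits

For a binary symmetric channel (BSC) with error probability p:
Capacity C = 1 - H(p) bits per symbol

where H(p) = -p log₂(p) - (1-p) log₂(1-p) is the binary entropy function.

H(0.484) = 0.9993 bits
C = 1 - 0.9993 = 0.0007 bits per symbol

This means we can reliably transmit up to 0.0007 bits of information per channel use.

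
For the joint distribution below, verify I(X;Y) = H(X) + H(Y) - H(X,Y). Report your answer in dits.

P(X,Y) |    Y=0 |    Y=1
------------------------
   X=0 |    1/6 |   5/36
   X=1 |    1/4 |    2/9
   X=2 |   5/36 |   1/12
I(X;Y) = 0.0013 dits

Mutual information has multiple equivalent forms:
- I(X;Y) = H(X) - H(X|Y)
- I(X;Y) = H(Y) - H(Y|X)
- I(X;Y) = H(X) + H(Y) - H(X,Y)

Computing all quantities:
H(X) = 0.4564, H(Y) = 0.2983, H(X,Y) = 0.7534
H(X|Y) = 0.4551, H(Y|X) = 0.2971

Verification:
H(X) - H(X|Y) = 0.4564 - 0.4551 = 0.0013
H(Y) - H(Y|X) = 0.2983 - 0.2971 = 0.0013
H(X) + H(Y) - H(X,Y) = 0.4564 + 0.2983 - 0.7534 = 0.0013

All forms give I(X;Y) = 0.0013 dits. ✓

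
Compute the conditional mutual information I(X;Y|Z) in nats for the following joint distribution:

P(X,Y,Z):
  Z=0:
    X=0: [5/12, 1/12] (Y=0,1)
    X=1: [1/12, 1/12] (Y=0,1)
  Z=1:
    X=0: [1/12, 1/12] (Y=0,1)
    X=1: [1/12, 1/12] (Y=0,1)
0.0341 nats

Conditional mutual information: I(X;Y|Z) = H(X|Z) + H(Y|Z) - H(X,Y|Z)

H(Z) = 0.6365
H(X,Z) = 1.2425 → H(X|Z) = 0.6059
H(Y,Z) = 1.2425 → H(Y|Z) = 0.6059
H(X,Y,Z) = 1.8143 → H(X,Y|Z) = 1.1778

I(X;Y|Z) = 0.6059 + 0.6059 - 1.1778 = 0.0341 nats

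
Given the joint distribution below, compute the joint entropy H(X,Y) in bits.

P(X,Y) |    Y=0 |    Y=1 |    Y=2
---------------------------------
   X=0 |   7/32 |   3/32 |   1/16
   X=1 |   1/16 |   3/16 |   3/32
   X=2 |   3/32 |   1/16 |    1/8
3.0179 bits

Joint entropy is H(X,Y) = -Σ_{x,y} p(x,y) log p(x,y).

Summing over all non-zero entries:
H(X,Y) = -[7/32·log_2(7/32) + 3/32·log_2(3/32) + 1/16·log_2(1/16) + 1/16·log_2(1/16) + 3/16·log_2(3/16) + 3/32·log_2(3/32) + 3/32·log_2(3/32) + 1/16·log_2(1/16) + 1/8·log_2(1/8)]
H(X,Y) = 3.0179 bits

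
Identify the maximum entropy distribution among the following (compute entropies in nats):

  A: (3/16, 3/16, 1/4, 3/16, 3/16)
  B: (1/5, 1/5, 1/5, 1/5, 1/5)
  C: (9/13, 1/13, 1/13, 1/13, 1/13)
B

For a discrete distribution over n outcomes, entropy is maximized by the uniform distribution.

Computing entropies:
H(A) = 1.6021 nats
H(B) = 1.6094 nats
H(C) = 1.0438 nats

The uniform distribution (where all probabilities equal 1/5) achieves the maximum entropy of log_e(5) = 1.6094 nats.

Distribution B has the highest entropy.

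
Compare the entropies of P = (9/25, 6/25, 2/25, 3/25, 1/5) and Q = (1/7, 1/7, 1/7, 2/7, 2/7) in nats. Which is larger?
Q

Computing entropies in nats:
H(P) = 1.4887
H(Q) = 1.5498

Distribution Q has higher entropy.

Intuition: The distribution closer to uniform (more spread out) has higher entropy.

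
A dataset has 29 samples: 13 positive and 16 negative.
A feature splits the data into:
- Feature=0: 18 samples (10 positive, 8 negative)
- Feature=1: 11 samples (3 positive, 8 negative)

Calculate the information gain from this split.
0.0565 bits

Information Gain = H(Y) - H(Y|Feature)

Before split:
P(positive) = 13/29 = 0.4483
H(Y) = 0.9923 bits

After split:
Feature=0: H = 0.9911 bits (weight = 18/29)
Feature=1: H = 0.8454 bits (weight = 11/29)
H(Y|Feature) = (18/29)×0.9911 + (11/29)×0.8454 = 0.9358 bits

Information Gain = 0.9923 - 0.9358 = 0.0565 bits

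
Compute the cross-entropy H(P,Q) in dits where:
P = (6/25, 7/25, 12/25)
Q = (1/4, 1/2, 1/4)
0.5178 dits

Cross-entropy: H(P,Q) = -Σ p(x) log q(x)

Alternatively: H(P,Q) = H(P) + D_KL(P||Q)
H(P) = 0.4565 dits
D_KL(P||Q) = 0.0612 dits

H(P,Q) = 0.4565 + 0.0612 = 0.5178 dits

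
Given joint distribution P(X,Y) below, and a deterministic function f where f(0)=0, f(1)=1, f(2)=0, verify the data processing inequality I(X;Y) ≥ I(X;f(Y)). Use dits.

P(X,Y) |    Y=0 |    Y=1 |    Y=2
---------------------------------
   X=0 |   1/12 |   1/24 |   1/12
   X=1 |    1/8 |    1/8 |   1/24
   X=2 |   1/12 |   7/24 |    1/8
I(X;Y) = 0.0309, I(X;f(Y)) = 0.0203, inequality holds: 0.0309 ≥ 0.0203

Data Processing Inequality: For any Markov chain X → Y → Z, we have I(X;Y) ≥ I(X;Z).

Here Z = f(Y) is a deterministic function of Y, forming X → Y → Z.

Original I(X;Y) = 0.0309 dits

After applying f:
P(X,Z) where Z=f(Y):
- P(X,Z=0) = P(X,Y=0) + P(X,Y=2)
- P(X,Z=1) = P(X,Y=1)

I(X;Z) = I(X;f(Y)) = 0.0203 dits

Verification: 0.0309 ≥ 0.0203 ✓

Information cannot be created by processing; the function f can only lose information about X.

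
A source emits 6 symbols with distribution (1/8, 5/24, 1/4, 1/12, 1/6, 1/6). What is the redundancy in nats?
0.0541 nats

Redundancy measures how far a source is from maximum entropy:
R = H_max - H(X)

Maximum entropy for 6 symbols: H_max = log_e(6) = 1.7918 nats
Actual entropy: H(X) = 1.7376 nats
Redundancy: R = 1.7918 - 1.7376 = 0.0541 nats

This redundancy represents potential for compression: the source could be compressed by 0.0541 nats per symbol.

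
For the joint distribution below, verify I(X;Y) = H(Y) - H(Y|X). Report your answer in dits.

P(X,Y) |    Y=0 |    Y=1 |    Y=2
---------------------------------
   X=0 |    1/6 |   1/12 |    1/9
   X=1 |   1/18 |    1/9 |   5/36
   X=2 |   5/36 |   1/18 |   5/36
I(X;Y) = 0.0175 dits

Mutual information has multiple equivalent forms:
- I(X;Y) = H(X) - H(X|Y)
- I(X;Y) = H(Y) - H(Y|X)
- I(X;Y) = H(X) + H(Y) - H(X,Y)

Computing all quantities:
H(X) = 0.4761, H(Y) = 0.4698, H(X,Y) = 0.9284
H(X|Y) = 0.4586, H(Y|X) = 0.4523

Verification:
H(X) - H(X|Y) = 0.4761 - 0.4586 = 0.0175
H(Y) - H(Y|X) = 0.4698 - 0.4523 = 0.0175
H(X) + H(Y) - H(X,Y) = 0.4761 + 0.4698 - 0.9284 = 0.0175

All forms give I(X;Y) = 0.0175 dits. ✓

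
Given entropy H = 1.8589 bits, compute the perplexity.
3.6273

Perplexity is 2^H (or exp(H) for natural log).

H = 1.8589 bits
Perplexity = 2^1.8589 = 3.6273

Interpretation: The model's uncertainty is equivalent to choosing uniformly among 3.6 options.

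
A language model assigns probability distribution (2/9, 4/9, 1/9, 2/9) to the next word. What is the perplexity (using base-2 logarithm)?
3.5717

Perplexity is 2^H (or exp(H) for natural log).

First, H = -Σ p log p = 1.8366 bits
Perplexity = 2^1.8366 = 3.5717

Interpretation: The model's uncertainty is equivalent to choosing uniformly among 3.6 options.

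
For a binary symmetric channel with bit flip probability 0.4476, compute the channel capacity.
0.0079 bits

For a binary symmetric channel (BSC) with error probability p:
Capacity C = 1 - H(p) bits per symbol

where H(p) = -p log₂(p) - (1-p) log₂(1-p) is the binary entropy function.

H(0.4476) = 0.9921 bits
C = 1 - 0.9921 = 0.0079 bits per symbol

This means we can reliably transmit up to 0.0079 bits of information per channel use.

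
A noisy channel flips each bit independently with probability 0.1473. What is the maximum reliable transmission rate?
0.3970 bits

For a binary symmetric channel (BSC) with error probability p:
Capacity C = 1 - H(p) bits per symbol

where H(p) = -p log₂(p) - (1-p) log₂(1-p) is the binary entropy function.

H(0.1473) = 0.6030 bits
C = 1 - 0.6030 = 0.3970 bits per symbol

This means we can reliably transmit up to 0.3970 bits of information per channel use.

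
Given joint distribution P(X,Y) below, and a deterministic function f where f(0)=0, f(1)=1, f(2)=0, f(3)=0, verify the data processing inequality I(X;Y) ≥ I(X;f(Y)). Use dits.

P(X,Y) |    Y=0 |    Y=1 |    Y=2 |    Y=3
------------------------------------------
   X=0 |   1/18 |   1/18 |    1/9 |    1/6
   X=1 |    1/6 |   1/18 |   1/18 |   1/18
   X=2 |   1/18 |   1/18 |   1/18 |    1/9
I(X;Y) = 0.0322, I(X;f(Y)) = 0.0008, inequality holds: 0.0322 ≥ 0.0008

Data Processing Inequality: For any Markov chain X → Y → Z, we have I(X;Y) ≥ I(X;Z).

Here Z = f(Y) is a deterministic function of Y, forming X → Y → Z.

Original I(X;Y) = 0.0322 dits

After applying f:
P(X,Z) where Z=f(Y):
- P(X,Z=0) = P(X,Y=0) + P(X,Y=2) + P(X,Y=3)
- P(X,Z=1) = P(X,Y=1)

I(X;Z) = I(X;f(Y)) = 0.0008 dits

Verification: 0.0322 ≥ 0.0008 ✓

Information cannot be created by processing; the function f can only lose information about X.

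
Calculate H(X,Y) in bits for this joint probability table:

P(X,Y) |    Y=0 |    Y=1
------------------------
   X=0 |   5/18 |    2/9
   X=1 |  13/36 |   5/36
1.9217 bits

Joint entropy is H(X,Y) = -Σ_{x,y} p(x,y) log p(x,y).

Summing over all non-zero entries:
H(X,Y) = -[5/18·log_2(5/18) + 2/9·log_2(2/9) + 13/36·log_2(13/36) + 5/36·log_2(5/36)]
H(X,Y) = 1.9217 bits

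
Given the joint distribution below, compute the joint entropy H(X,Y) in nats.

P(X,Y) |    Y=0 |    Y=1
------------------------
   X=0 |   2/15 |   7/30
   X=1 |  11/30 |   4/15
1.3286 nats

Joint entropy is H(X,Y) = -Σ_{x,y} p(x,y) log p(x,y).

Summing over all non-zero entries:
H(X,Y) = -[2/15·log_e(2/15) + 7/30·log_e(7/30) + 11/30·log_e(11/30) + 4/15·log_e(4/15)]
H(X,Y) = 1.3286 nats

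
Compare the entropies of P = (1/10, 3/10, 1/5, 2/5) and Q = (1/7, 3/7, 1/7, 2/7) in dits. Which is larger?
P

Computing entropies in dits:
H(P) = 0.5558
H(Q) = 0.5546

Distribution P has higher entropy.

Intuition: The distribution closer to uniform (more spread out) has higher entropy.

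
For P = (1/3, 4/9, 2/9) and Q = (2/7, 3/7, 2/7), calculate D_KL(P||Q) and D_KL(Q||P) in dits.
D_KL(P||Q) = 0.0051, D_KL(Q||P) = 0.0053

KL divergence is not symmetric: D_KL(P||Q) ≠ D_KL(Q||P) in general.

D_KL(P||Q) = 0.0051 dits
D_KL(Q||P) = 0.0053 dits

No, they are not equal!

This asymmetry is why KL divergence is not a true distance metric.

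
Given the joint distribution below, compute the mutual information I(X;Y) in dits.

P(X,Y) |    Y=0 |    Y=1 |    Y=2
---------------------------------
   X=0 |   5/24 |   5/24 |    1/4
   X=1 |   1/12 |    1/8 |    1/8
0.0012 dits

Mutual information: I(X;Y) = H(X) + H(Y) - H(X,Y)

Marginals:
P(X) = (2/3, 1/3), H(X) = 0.2764 dits
P(Y) = (7/24, 1/3, 3/8), H(Y) = 0.4749 dits

Joint entropy: H(X,Y) = 0.7501 dits

I(X;Y) = 0.2764 + 0.4749 - 0.7501 = 0.0012 dits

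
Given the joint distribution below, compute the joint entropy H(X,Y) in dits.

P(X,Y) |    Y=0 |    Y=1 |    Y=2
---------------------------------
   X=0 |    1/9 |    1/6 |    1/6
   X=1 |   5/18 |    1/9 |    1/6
0.7557 dits

Joint entropy is H(X,Y) = -Σ_{x,y} p(x,y) log p(x,y).

Summing over all non-zero entries:
H(X,Y) = -[1/9·log_10(1/9) + 1/6·log_10(1/6) + 1/6·log_10(1/6) + 5/18·log_10(5/18) + 1/9·log_10(1/9) + 1/6·log_10(1/6)]
H(X,Y) = 0.7557 dits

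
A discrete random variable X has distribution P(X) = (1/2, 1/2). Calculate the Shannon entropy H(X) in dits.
0.3010 dits

Shannon entropy is H(X) = -Σ p(x) log p(x).

For P = (1/2, 1/2):
H = -1/2 × log_10(1/2) -1/2 × log_10(1/2)
H = 0.3010 dits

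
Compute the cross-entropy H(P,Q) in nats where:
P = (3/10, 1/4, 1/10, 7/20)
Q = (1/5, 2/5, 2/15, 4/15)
1.3760 nats

Cross-entropy: H(P,Q) = -Σ p(x) log q(x)

Alternatively: H(P,Q) = H(P) + D_KL(P||Q)
H(P) = 1.3055 nats
D_KL(P||Q) = 0.0705 nats

H(P,Q) = 1.3055 + 0.0705 = 1.3760 nats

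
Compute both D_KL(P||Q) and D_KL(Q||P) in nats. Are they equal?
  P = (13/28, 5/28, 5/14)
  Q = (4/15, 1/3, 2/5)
D_KL(P||Q) = 0.1055, D_KL(Q||P) = 0.1055

KL divergence is not symmetric: D_KL(P||Q) ≠ D_KL(Q||P) in general.

D_KL(P||Q) = 0.1055 nats
D_KL(Q||P) = 0.1055 nats

In this case they happen to be equal (to 4 decimal places).

This asymmetry is why KL divergence is not a true distance metric.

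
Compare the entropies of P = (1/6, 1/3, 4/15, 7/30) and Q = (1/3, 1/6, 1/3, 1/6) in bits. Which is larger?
P

Computing entropies in bits:
H(P) = 1.9575
H(Q) = 1.9183

Distribution P has higher entropy.

Intuition: The distribution closer to uniform (more spread out) has higher entropy.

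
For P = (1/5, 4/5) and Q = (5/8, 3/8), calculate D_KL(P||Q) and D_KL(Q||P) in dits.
D_KL(P||Q) = 0.1643, D_KL(Q||P) = 0.1859

KL divergence is not symmetric: D_KL(P||Q) ≠ D_KL(Q||P) in general.

D_KL(P||Q) = 0.1643 dits
D_KL(Q||P) = 0.1859 dits

No, they are not equal!

This asymmetry is why KL divergence is not a true distance metric.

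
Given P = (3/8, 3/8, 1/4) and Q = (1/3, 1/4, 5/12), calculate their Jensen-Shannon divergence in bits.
0.0252 bits

Jensen-Shannon divergence is:
JSD(P||Q) = 0.5 × D_KL(P||M) + 0.5 × D_KL(Q||M)
where M = 0.5 × (P + Q) is the mixture distribution.

M = 0.5 × (3/8, 3/8, 1/4) + 0.5 × (1/3, 1/4, 5/12) = (0.354167, 5/16, 1/3)

D_KL(P||M) = 0.0258 bits
D_KL(Q||M) = 0.0245 bits

JSD(P||Q) = 0.5 × 0.0258 + 0.5 × 0.0245 = 0.0252 bits

Unlike KL divergence, JSD is symmetric and bounded: 0 ≤ JSD ≤ log(2).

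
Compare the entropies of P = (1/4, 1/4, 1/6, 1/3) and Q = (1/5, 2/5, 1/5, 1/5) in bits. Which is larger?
P

Computing entropies in bits:
H(P) = 1.9591
H(Q) = 1.9219

Distribution P has higher entropy.

Intuition: The distribution closer to uniform (more spread out) has higher entropy.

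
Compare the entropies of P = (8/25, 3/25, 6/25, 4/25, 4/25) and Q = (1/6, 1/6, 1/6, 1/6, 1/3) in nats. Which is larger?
Q

Computing entropies in nats:
H(P) = 1.5480
H(Q) = 1.5607

Distribution Q has higher entropy.

Intuition: The distribution closer to uniform (more spread out) has higher entropy.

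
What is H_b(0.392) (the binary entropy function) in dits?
0.2908 dits

The binary entropy function is:
H(p) = -p log(p) - (1-p) log(1-p)

H(0.392) = -0.392 × log_10(0.392) - 0.608 × log_10(0.608)
H(0.392) = 0.2908 dits

Note: Binary entropy is maximized at p=0.5 (H=1 bit) and minimized at p=0 or p=1 (H=0).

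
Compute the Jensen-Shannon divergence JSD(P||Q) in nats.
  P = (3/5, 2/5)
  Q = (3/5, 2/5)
0.0000 nats

Jensen-Shannon divergence is:
JSD(P||Q) = 0.5 × D_KL(P||M) + 0.5 × D_KL(Q||M)
where M = 0.5 × (P + Q) is the mixture distribution.

M = 0.5 × (3/5, 2/5) + 0.5 × (3/5, 2/5) = (3/5, 2/5)

D_KL(P||M) = 0.0000 nats
D_KL(Q||M) = 0.0000 nats

JSD(P||Q) = 0.5 × 0.0000 + 0.5 × 0.0000 = 0.0000 nats

Unlike KL divergence, JSD is symmetric and bounded: 0 ≤ JSD ≤ log(2).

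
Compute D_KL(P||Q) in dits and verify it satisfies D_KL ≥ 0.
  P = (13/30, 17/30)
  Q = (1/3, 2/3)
0.0094 dits

KL divergence satisfies the Gibbs inequality: D_KL(P||Q) ≥ 0 for all distributions P, Q.

D_KL(P||Q) = Σ p(x) log(p(x)/q(x))
Term by term:
  x=0: 13/30 × log_10[(13/30)/(1/3)] = 0.0494
  x=1: 17/30 × log_10[(17/30)/(2/3)] = -0.0400
D_KL(P||Q) = 0.0094 dits

D_KL(P||Q) = 0.0094 ≥ 0 ✓

This non-negativity is a fundamental property: relative entropy cannot be negative because it measures how different Q is from P.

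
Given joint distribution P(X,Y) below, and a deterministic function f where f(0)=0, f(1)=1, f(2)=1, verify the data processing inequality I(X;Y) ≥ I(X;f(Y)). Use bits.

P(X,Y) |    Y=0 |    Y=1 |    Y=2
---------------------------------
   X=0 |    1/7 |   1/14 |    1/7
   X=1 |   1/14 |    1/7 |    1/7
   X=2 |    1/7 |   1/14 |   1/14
I(X;Y) = 0.0617, I(X;f(Y)) = 0.0500, inequality holds: 0.0617 ≥ 0.0500

Data Processing Inequality: For any Markov chain X → Y → Z, we have I(X;Y) ≥ I(X;Z).

Here Z = f(Y) is a deterministic function of Y, forming X → Y → Z.

Original I(X;Y) = 0.0617 bits

After applying f:
P(X,Z) where Z=f(Y):
- P(X,Z=0) = P(X,Y=0)
- P(X,Z=1) = P(X,Y=1) + P(X,Y=2)

I(X;Z) = I(X;f(Y)) = 0.0500 bits

Verification: 0.0617 ≥ 0.0500 ✓

Information cannot be created by processing; the function f can only lose information about X.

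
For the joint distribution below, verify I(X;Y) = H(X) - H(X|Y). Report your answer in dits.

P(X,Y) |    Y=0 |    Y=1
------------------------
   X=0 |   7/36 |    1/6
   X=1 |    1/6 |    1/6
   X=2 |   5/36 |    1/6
I(X;Y) = 0.0010 dits

Mutual information has multiple equivalent forms:
- I(X;Y) = H(X) - H(X|Y)
- I(X;Y) = H(Y) - H(Y|X)
- I(X;Y) = H(X) + H(Y) - H(X,Y)

Computing all quantities:
H(X) = 0.4761, H(Y) = 0.3010, H(X,Y) = 0.7761
H(X|Y) = 0.4751, H(Y|X) = 0.3000

Verification:
H(X) - H(X|Y) = 0.4761 - 0.4751 = 0.0010
H(Y) - H(Y|X) = 0.3010 - 0.3000 = 0.0010
H(X) + H(Y) - H(X,Y) = 0.4761 + 0.3010 - 0.7761 = 0.0010

All forms give I(X;Y) = 0.0010 dits. ✓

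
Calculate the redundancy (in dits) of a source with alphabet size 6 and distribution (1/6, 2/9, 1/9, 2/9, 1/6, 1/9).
0.0164 dits

Redundancy measures how far a source is from maximum entropy:
R = H_max - H(X)

Maximum entropy for 6 symbols: H_max = log_10(6) = 0.7782 dits
Actual entropy: H(X) = 0.7618 dits
Redundancy: R = 0.7782 - 0.7618 = 0.0164 dits

This redundancy represents potential for compression: the source could be compressed by 0.0164 dits per symbol.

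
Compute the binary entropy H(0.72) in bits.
0.8555 bits

The binary entropy function is:
H(p) = -p log(p) - (1-p) log(1-p)

H(0.72) = -0.72 × log_2(0.72) - 0.28 × log_2(0.28)
H(0.72) = 0.8555 bits

Note: Binary entropy is maximized at p=0.5 (H=1 bit) and minimized at p=0 or p=1 (H=0).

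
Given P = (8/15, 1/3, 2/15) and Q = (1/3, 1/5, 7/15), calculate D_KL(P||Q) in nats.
0.2539 nats

KL divergence: D_KL(P||Q) = Σ p(x) log(p(x)/q(x))

Computing term by term:
  x=0: 8/15 × log_e[(8/15)/(1/3)] = 8/15 × 0.4700 = 0.2507
  x=1: 1/3 × log_e[(1/3)/(1/5)] = 1/3 × 0.5108 = 0.1703
  x=2: 2/15 × log_e[(2/15)/(7/15)] = 2/15 × -1.2528 = -0.1670

D_KL(P||Q) = 0.2539 nats

Note: KL divergence is always non-negative and equals 0 iff P = Q.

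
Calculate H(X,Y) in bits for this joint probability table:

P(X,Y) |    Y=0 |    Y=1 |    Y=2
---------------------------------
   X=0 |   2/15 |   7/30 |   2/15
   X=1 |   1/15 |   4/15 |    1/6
2.4649 bits

Joint entropy is H(X,Y) = -Σ_{x,y} p(x,y) log p(x,y).

Summing over all non-zero entries:
H(X,Y) = -[2/15·log_2(2/15) + 7/30·log_2(7/30) + 2/15·log_2(2/15) + 1/15·log_2(1/15) + 4/15·log_2(4/15) + 1/6·log_2(1/6)]
H(X,Y) = 2.4649 bits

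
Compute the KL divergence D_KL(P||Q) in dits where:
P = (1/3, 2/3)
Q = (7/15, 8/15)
0.0159 dits

KL divergence: D_KL(P||Q) = Σ p(x) log(p(x)/q(x))

Computing term by term:
  x=0: 1/3 × log_10[(1/3)/(7/15)] = 1/3 × -0.1461 = -0.0487
  x=1: 2/3 × log_10[(2/3)/(8/15)] = 2/3 × 0.0969 = 0.0646

D_KL(P||Q) = 0.0159 dits

Note: KL divergence is always non-negative and equals 0 iff P = Q.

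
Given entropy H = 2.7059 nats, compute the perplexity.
14.9678

Perplexity is e^H (or exp(H) for natural log).

H = 2.7059 nats
Perplexity = e^2.7059 = 14.9678

Interpretation: The model's uncertainty is equivalent to choosing uniformly among 15.0 options.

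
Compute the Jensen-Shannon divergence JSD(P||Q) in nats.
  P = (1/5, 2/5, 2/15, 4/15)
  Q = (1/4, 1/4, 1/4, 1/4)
0.0193 nats

Jensen-Shannon divergence is:
JSD(P||Q) = 0.5 × D_KL(P||M) + 0.5 × D_KL(Q||M)
where M = 0.5 × (P + Q) is the mixture distribution.

M = 0.5 × (1/5, 2/5, 2/15, 4/15) + 0.5 × (1/4, 1/4, 1/4, 1/4) = (9/40, 13/40, 0.191667, 0.258333)

D_KL(P||M) = 0.0196 nats
D_KL(Q||M) = 0.0190 nats

JSD(P||Q) = 0.5 × 0.0196 + 0.5 × 0.0190 = 0.0193 nats

Unlike KL divergence, JSD is symmetric and bounded: 0 ≤ JSD ≤ log(2).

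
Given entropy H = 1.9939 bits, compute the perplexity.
3.9831

Perplexity is 2^H (or exp(H) for natural log).

H = 1.9939 bits
Perplexity = 2^1.9939 = 3.9831

Interpretation: The model's uncertainty is equivalent to choosing uniformly among 4.0 options.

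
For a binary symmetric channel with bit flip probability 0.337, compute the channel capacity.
0.0781 bits

For a binary symmetric channel (BSC) with error probability p:
Capacity C = 1 - H(p) bits per symbol

where H(p) = -p log₂(p) - (1-p) log₂(1-p) is the binary entropy function.

H(0.337) = 0.9219 bits
C = 1 - 0.9219 = 0.0781 bits per symbol

This means we can reliably transmit up to 0.0781 bits of information per channel use.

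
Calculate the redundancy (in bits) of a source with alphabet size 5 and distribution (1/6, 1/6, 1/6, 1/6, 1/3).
0.0703 bits

Redundancy measures how far a source is from maximum entropy:
R = H_max - H(X)

Maximum entropy for 5 symbols: H_max = log_2(5) = 2.3219 bits
Actual entropy: H(X) = 2.2516 bits
Redundancy: R = 2.3219 - 2.2516 = 0.0703 bits

This redundancy represents potential for compression: the source could be compressed by 0.0703 bits per symbol.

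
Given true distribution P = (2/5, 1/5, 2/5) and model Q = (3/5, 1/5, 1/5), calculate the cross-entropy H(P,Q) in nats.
1.1700 nats

Cross-entropy: H(P,Q) = -Σ p(x) log q(x)

Alternatively: H(P,Q) = H(P) + D_KL(P||Q)
H(P) = 1.0549 nats
D_KL(P||Q) = 0.1151 nats

H(P,Q) = 1.0549 + 0.1151 = 1.1700 nats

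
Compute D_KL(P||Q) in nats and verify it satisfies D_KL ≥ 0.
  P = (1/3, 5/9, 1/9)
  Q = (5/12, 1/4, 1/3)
0.2472 nats

KL divergence satisfies the Gibbs inequality: D_KL(P||Q) ≥ 0 for all distributions P, Q.

D_KL(P||Q) = Σ p(x) log(p(x)/q(x))
Term by term:
  x=0: 1/3 × log_e[(1/3)/(5/12)] = -0.0744
  x=1: 5/9 × log_e[(5/9)/(1/4)] = 0.4436
  x=2: 1/9 × log_e[(1/9)/(1/3)] = -0.1221
D_KL(P||Q) = 0.2472 nats

D_KL(P||Q) = 0.2472 ≥ 0 ✓

This non-negativity is a fundamental property: relative entropy cannot be negative because it measures how different Q is from P.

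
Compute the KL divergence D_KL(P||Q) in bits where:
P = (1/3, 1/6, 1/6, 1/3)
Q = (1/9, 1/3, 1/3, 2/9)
0.3900 bits

KL divergence: D_KL(P||Q) = Σ p(x) log(p(x)/q(x))

Computing term by term:
  x=0: 1/3 × log_2[(1/3)/(1/9)] = 1/3 × 1.5850 = 0.5283
  x=1: 1/6 × log_2[(1/6)/(1/3)] = 1/6 × -1.0000 = -0.1667
  x=2: 1/6 × log_2[(1/6)/(1/3)] = 1/6 × -1.0000 = -0.1667
  x=3: 1/3 × log_2[(1/3)/(2/9)] = 1/3 × 0.5850 = 0.1950

D_KL(P||Q) = 0.3900 bits

Note: KL divergence is always non-negative and equals 0 iff P = Q.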